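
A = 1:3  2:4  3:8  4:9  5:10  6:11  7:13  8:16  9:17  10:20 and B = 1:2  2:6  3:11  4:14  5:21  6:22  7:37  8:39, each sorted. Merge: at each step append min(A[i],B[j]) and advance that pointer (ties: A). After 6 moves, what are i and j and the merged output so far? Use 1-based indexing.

i=5, j=3, merged so far=[2, 3, 4, 6, 8, 9]

i=1 j=1: A[i]=3>B[j]=2 take 2, j++
i=1 j=2: A[i]=3<=B[j]=6 take 3, i++
i=2 j=2: A[i]=4<=B[j]=6 take 4, i++
i=3 j=2: A[i]=8>B[j]=6 take 6, j++
i=3 j=3: A[i]=8<=B[j]=11 take 8, i++
i=4 j=3: A[i]=9<=B[j]=11 take 9, i++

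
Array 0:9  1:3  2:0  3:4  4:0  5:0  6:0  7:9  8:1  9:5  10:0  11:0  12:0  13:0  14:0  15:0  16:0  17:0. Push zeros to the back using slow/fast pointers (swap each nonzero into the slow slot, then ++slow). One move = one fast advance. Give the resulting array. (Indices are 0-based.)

[9, 3, 4, 9, 1, 5, 0, 0, 0, 0, 0, 0, 0, 0, 0, 0, 0, 0]

slow=0 fast=0: a[fast]=9≠0 swap→a[0]=9, slow++,fast++
slow=1 fast=1: a[fast]=3≠0 swap→a[1]=3, slow++,fast++
slow=2 fast=2: a[fast]=0, fast++
slow=2 fast=3: a[fast]=4≠0 swap→a[2]=4, slow++,fast++
slow=3 fast=4: a[fast]=0, fast++
slow=3 fast=5: a[fast]=0, fast++
slow=3 fast=6: a[fast]=0, fast++
slow=3 fast=7: a[fast]=9≠0 swap→a[3]=9, slow++,fast++
slow=4 fast=8: a[fast]=1≠0 swap→a[4]=1, slow++,fast++
slow=5 fast=9: a[fast]=5≠0 swap→a[5]=5, slow++,fast++
slow=6 fast=10: a[fast]=0, fast++
slow=6 fast=11: a[fast]=0, fast++
slow=6 fast=12: a[fast]=0, fast++
slow=6 fast=13: a[fast]=0, fast++
slow=6 fast=14: a[fast]=0, fast++
slow=6 fast=15: a[fast]=0, fast++
slow=6 fast=16: a[fast]=0, fast++
slow=6 fast=17: a[fast]=0, fast++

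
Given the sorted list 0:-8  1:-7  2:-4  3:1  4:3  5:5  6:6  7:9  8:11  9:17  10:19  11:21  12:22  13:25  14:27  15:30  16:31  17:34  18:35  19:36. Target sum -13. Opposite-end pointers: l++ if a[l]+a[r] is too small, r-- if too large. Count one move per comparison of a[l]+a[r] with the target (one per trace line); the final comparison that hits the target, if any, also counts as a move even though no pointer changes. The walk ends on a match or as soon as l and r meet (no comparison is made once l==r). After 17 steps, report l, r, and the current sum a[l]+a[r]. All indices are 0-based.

l=0, r=2, sum=-12

l=0 r=19: -8+36=28 >-13, r--
l=0 r=18: -8+35=27 >-13, r--
l=0 r=17: -8+34=26 >-13, r--
l=0 r=16: -8+31=23 >-13, r--
l=0 r=15: -8+30=22 >-13, r--
l=0 r=14: -8+27=19 >-13, r--
l=0 r=13: -8+25=17 >-13, r--
l=0 r=12: -8+22=14 >-13, r--
l=0 r=11: -8+21=13 >-13, r--
l=0 r=10: -8+19=11 >-13, r--
l=0 r=9: -8+17=9 >-13, r--
l=0 r=8: -8+11=3 >-13, r--
l=0 r=7: -8+9=1 >-13, r--
l=0 r=6: -8+6=-2 >-13, r--
l=0 r=5: -8+5=-3 >-13, r--
l=0 r=4: -8+3=-5 >-13, r--
l=0 r=3: -8+1=-7 >-13, r--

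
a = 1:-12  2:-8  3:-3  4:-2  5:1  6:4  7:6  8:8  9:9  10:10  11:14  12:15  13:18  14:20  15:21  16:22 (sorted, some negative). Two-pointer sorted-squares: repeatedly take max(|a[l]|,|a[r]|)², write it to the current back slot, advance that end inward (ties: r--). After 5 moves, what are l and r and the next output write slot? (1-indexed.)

l=1 r=16: |-12|<=|22| out[16]=484, r--
l=1 r=15: |-12|<=|21| out[15]=441, r--
l=1 r=14: |-12|<=|20| out[14]=400, r--
l=1 r=13: |-12|<=|18| out[13]=324, r--
l=1 r=12: |-12|<=|15| out[12]=225, r--

l=1, r=11, next write slot=11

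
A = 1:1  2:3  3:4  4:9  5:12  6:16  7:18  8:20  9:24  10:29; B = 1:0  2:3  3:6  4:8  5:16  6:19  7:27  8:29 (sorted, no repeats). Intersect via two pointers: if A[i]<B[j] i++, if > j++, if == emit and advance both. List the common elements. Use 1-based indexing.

[i=1,j=1] 1>0 → j++
[i=1,j=2] 1<3 → i++
[i=2,j=2] 3==3 emit → i++,j++
[i=3,j=3] 4<6 → i++
[i=4,j=3] 9>6 → j++
[i=4,j=4] 9>8 → j++
[i=4,j=5] 9<16 → i++
[i=5,j=5] 12<16 → i++
[i=6,j=5] 16==16 emit → i++,j++
[i=7,j=6] 18<19 → i++
[i=8,j=6] 20>19 → j++
[i=8,j=7] 20<27 → i++
[i=9,j=7] 24<27 → i++
[i=10,j=7] 29>27 → j++
[i=10,j=8] 29==29 emit → i++,j++

intersection = [3, 16, 29]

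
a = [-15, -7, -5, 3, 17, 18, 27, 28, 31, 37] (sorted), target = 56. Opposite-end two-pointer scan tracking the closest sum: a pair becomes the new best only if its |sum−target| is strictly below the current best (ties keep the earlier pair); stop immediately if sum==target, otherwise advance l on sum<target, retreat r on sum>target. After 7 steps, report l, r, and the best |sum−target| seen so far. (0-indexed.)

l=6, r=8, best |Δ|=1

l=0 r=9: -15+37=22 d=34 *, l++
l=1 r=9: -7+37=30 d=26 *, l++
l=2 r=9: -5+37=32 d=24 *, l++
l=3 r=9: 3+37=40 d=16 *, l++
l=4 r=9: 17+37=54 d=2 *, l++
l=5 r=9: 18+37=55 d=1 *, l++
l=6 r=9: 27+37=64 d=8, r--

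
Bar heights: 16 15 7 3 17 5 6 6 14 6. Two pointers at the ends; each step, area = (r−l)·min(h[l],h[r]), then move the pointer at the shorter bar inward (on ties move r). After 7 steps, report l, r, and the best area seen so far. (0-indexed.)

l=0 r=9: min(16,6)*9=54 best=54 *, r--
l=0 r=8: min(16,14)*8=112 best=112 *, r--
l=0 r=7: min(16,6)*7=42 best=112, r--
l=0 r=6: min(16,6)*6=36 best=112, r--
l=0 r=5: min(16,5)*5=25 best=112, r--
l=0 r=4: min(16,17)*4=64 best=112, l++
l=1 r=4: min(15,17)*3=45 best=112, l++

l=2, r=4, best area=112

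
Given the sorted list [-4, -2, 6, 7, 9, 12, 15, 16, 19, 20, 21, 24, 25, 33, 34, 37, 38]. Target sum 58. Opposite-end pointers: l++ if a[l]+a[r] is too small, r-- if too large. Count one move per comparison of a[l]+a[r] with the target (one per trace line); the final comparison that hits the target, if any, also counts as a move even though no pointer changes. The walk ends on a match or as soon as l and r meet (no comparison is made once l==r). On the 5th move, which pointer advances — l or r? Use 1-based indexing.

l=1 r=17: -4+38=34 <58, l++
l=2 r=17: -2+38=36 <58, l++
l=3 r=17: 6+38=44 <58, l++
l=4 r=17: 7+38=45 <58, l++
l=5 r=17: 9+38=47 <58, l++

l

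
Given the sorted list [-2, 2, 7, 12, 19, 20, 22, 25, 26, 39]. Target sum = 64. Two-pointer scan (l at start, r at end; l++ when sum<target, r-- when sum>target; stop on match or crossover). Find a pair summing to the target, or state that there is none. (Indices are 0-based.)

(25, 39)

l=0 r=9: -2+39=37 <64, l++
l=1 r=9: 2+39=41 <64, l++
l=2 r=9: 7+39=46 <64, l++
l=3 r=9: 12+39=51 <64, l++
l=4 r=9: 19+39=58 <64, l++
l=5 r=9: 20+39=59 <64, l++
l=6 r=9: 22+39=61 <64, l++
l=7 r=9: 25+39=64, found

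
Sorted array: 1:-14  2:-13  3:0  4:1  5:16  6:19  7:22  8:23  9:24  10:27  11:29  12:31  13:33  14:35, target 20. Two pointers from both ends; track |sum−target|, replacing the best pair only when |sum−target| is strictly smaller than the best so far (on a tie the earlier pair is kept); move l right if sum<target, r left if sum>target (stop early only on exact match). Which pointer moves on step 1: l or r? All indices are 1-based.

[1,14] -14+35=21 d=1 * → r--

r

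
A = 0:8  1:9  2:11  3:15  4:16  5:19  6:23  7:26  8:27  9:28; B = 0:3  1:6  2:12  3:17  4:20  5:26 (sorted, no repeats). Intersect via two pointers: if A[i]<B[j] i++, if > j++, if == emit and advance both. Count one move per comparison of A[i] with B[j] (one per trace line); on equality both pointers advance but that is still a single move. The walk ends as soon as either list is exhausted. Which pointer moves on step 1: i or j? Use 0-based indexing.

i=0 j=0: 8>3, j++

j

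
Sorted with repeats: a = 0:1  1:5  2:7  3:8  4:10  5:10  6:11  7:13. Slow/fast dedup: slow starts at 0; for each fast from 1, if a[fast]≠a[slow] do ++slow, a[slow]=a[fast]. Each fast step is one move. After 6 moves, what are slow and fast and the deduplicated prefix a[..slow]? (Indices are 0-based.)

slow=5, fast=7, prefix=[1, 5, 7, 8, 10, 11]

slow=0 fast=1: a[fast]=5≠a[slow]=1 write a[1]=5, slow++,fast++
slow=1 fast=2: a[fast]=7≠a[slow]=5 write a[2]=7, slow++,fast++
slow=2 fast=3: a[fast]=8≠a[slow]=7 write a[3]=8, slow++,fast++
slow=3 fast=4: a[fast]=10≠a[slow]=8 write a[4]=10, slow++,fast++
slow=4 fast=5: a[fast]=10=a[slow] dup, fast++
slow=4 fast=6: a[fast]=11≠a[slow]=10 write a[5]=11, slow++,fast++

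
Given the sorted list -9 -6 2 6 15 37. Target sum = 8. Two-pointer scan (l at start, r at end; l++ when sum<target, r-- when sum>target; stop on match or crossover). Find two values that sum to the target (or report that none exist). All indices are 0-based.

(2, 6)

[0,5] -9+37=28 >8 → r--
[0,4] -9+15=6 <8 → l++
[1,4] -6+15=9 >8 → r--
[1,3] -6+6=0 <8 → l++
[2,3] 2+6=8 → found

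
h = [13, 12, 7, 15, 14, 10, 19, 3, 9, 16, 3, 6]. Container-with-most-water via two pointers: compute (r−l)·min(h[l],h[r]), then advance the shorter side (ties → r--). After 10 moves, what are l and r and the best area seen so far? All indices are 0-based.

l=6, r=7, best area=117

[0,11] min(13,6)*11=66 best=66 * → r--
[0,10] min(13,3)*10=30 best=66 → r--
[0,9] min(13,16)*9=117 best=117 * → l++
[1,9] min(12,16)*8=96 best=117 → l++
[2,9] min(7,16)*7=49 best=117 → l++
[3,9] min(15,16)*6=90 best=117 → l++
[4,9] min(14,16)*5=70 best=117 → l++
[5,9] min(10,16)*4=40 best=117 → l++
[6,9] min(19,16)*3=48 best=117 → r--
[6,8] min(19,9)*2=18 best=117 → r--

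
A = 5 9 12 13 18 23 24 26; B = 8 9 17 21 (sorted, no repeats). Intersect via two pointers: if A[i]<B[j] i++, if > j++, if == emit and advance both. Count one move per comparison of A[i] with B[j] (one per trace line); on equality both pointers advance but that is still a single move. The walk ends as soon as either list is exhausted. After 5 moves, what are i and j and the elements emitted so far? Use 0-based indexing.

i=4, j=2, emitted=[9]

[i=0,j=0] 5<8 → i++
[i=1,j=0] 9>8 → j++
[i=1,j=1] 9==9 emit → i++,j++
[i=2,j=2] 12<17 → i++
[i=3,j=2] 13<17 → i++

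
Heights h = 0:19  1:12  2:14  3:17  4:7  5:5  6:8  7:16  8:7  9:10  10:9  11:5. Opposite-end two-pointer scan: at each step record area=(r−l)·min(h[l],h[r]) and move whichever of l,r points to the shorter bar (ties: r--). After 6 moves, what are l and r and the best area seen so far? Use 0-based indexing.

l=0, r=5, best area=112

[0,11] min(19,5)*11=55 best=55 * → r--
[0,10] min(19,9)*10=90 best=90 * → r--
[0,9] min(19,10)*9=90 best=90 → r--
[0,8] min(19,7)*8=56 best=90 → r--
[0,7] min(19,16)*7=112 best=112 * → r--
[0,6] min(19,8)*6=48 best=112 → r--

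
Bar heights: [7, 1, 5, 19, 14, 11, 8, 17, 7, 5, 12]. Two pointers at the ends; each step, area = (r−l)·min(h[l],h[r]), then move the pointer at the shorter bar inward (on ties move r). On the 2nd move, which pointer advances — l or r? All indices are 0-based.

[0,10] min(7,12)*10=70 best=70 * → l++
[1,10] min(1,12)*9=9 best=70 → l++

l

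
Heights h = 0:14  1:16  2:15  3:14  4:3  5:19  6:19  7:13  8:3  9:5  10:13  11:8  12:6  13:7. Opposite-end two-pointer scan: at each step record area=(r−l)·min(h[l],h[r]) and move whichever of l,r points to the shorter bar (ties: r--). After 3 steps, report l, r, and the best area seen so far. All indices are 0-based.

l=0 r=13: min(14,7)*13=91 best=91 *, r--
l=0 r=12: min(14,6)*12=72 best=91, r--
l=0 r=11: min(14,8)*11=88 best=91, r--

l=0, r=10, best area=91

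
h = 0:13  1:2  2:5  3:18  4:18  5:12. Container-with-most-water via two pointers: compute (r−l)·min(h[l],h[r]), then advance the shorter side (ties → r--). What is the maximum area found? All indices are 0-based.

[0,5] min(13,12)*5=60 best=60 * → r--
[0,4] min(13,18)*4=52 best=60 → l++
[1,4] min(2,18)*3=6 best=60 → l++
[2,4] min(5,18)*2=10 best=60 → l++
[3,4] min(18,18)*1=18 best=60 → r--

max area = 60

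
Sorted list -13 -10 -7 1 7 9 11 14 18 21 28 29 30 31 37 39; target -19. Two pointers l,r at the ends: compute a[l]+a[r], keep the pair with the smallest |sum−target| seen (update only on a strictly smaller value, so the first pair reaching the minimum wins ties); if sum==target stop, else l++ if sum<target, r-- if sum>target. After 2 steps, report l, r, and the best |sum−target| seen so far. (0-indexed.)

l=0, r=13, best |Δ|=43

l=0 r=15: -13+39=26 d=45 *, r--
l=0 r=14: -13+37=24 d=43 *, r--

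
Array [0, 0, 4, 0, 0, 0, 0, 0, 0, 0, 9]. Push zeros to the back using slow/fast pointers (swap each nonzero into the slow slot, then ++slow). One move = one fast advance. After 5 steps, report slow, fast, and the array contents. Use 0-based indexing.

slow=0 fast=0: a[fast]=0, fast++
slow=0 fast=1: a[fast]=0, fast++
slow=0 fast=2: a[fast]=4≠0 swap→a[0]=4, slow++,fast++
slow=1 fast=3: a[fast]=0, fast++
slow=1 fast=4: a[fast]=0, fast++

slow=1, fast=5, a=[4, 0, 0, 0, 0, 0, 0, 0, 0, 0, 9]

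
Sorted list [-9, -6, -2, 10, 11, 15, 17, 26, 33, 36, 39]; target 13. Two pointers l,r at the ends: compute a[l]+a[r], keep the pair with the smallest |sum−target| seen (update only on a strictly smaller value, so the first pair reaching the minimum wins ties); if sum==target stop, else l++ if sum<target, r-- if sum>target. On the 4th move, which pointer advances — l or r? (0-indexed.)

r

l=0 r=10: -9+39=30 d=17 *, r--
l=0 r=9: -9+36=27 d=14 *, r--
l=0 r=8: -9+33=24 d=11 *, r--
l=0 r=7: -9+26=17 d=4 *, r--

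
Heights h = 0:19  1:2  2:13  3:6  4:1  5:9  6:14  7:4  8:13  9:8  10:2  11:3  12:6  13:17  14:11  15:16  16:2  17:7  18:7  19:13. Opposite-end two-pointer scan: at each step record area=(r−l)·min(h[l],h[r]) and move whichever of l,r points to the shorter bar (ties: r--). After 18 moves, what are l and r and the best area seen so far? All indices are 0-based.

[0,19] min(19,13)*19=247 best=247 * → r--
[0,18] min(19,7)*18=126 best=247 → r--
[0,17] min(19,7)*17=119 best=247 → r--
[0,16] min(19,2)*16=32 best=247 → r--
[0,15] min(19,16)*15=240 best=247 → r--
[0,14] min(19,11)*14=154 best=247 → r--
[0,13] min(19,17)*13=221 best=247 → r--
[0,12] min(19,6)*12=72 best=247 → r--
[0,11] min(19,3)*11=33 best=247 → r--
[0,10] min(19,2)*10=20 best=247 → r--
[0,9] min(19,8)*9=72 best=247 → r--
[0,8] min(19,13)*8=104 best=247 → r--
[0,7] min(19,4)*7=28 best=247 → r--
[0,6] min(19,14)*6=84 best=247 → r--
[0,5] min(19,9)*5=45 best=247 → r--
[0,4] min(19,1)*4=4 best=247 → r--
[0,3] min(19,6)*3=18 best=247 → r--
[0,2] min(19,13)*2=26 best=247 → r--

l=0, r=1, best area=247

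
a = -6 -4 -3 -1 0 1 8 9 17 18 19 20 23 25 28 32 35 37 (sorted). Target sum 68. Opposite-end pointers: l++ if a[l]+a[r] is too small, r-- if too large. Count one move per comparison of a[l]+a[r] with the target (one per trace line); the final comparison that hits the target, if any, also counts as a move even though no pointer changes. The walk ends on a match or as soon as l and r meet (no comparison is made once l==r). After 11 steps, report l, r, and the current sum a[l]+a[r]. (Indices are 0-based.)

l=11, r=17, sum=57

l=0 r=17: -6+37=31 <68, l++
l=1 r=17: -4+37=33 <68, l++
l=2 r=17: -3+37=34 <68, l++
l=3 r=17: -1+37=36 <68, l++
l=4 r=17: 0+37=37 <68, l++
l=5 r=17: 1+37=38 <68, l++
l=6 r=17: 8+37=45 <68, l++
l=7 r=17: 9+37=46 <68, l++
l=8 r=17: 17+37=54 <68, l++
l=9 r=17: 18+37=55 <68, l++
l=10 r=17: 19+37=56 <68, l++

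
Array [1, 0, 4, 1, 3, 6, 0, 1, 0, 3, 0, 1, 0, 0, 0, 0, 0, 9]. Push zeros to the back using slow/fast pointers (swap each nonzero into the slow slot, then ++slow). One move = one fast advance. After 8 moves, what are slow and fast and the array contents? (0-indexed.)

slow=6, fast=8, a=[1, 4, 1, 3, 6, 1, 0, 0, 0, 3, 0, 1, 0, 0, 0, 0, 0, 9]

slow=0 fast=0: a[fast]=1≠0 swap→a[0]=1, slow++,fast++
slow=1 fast=1: a[fast]=0, fast++
slow=1 fast=2: a[fast]=4≠0 swap→a[1]=4, slow++,fast++
slow=2 fast=3: a[fast]=1≠0 swap→a[2]=1, slow++,fast++
slow=3 fast=4: a[fast]=3≠0 swap→a[3]=3, slow++,fast++
slow=4 fast=5: a[fast]=6≠0 swap→a[4]=6, slow++,fast++
slow=5 fast=6: a[fast]=0, fast++
slow=5 fast=7: a[fast]=1≠0 swap→a[5]=1, slow++,fast++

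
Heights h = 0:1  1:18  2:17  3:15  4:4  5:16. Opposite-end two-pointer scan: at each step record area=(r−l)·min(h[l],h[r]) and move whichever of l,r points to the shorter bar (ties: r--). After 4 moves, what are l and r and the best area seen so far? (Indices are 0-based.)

l=1, r=2, best area=64

l=0 r=5: min(1,16)*5=5 best=5 *, l++
l=1 r=5: min(18,16)*4=64 best=64 *, r--
l=1 r=4: min(18,4)*3=12 best=64, r--
l=1 r=3: min(18,15)*2=30 best=64, r--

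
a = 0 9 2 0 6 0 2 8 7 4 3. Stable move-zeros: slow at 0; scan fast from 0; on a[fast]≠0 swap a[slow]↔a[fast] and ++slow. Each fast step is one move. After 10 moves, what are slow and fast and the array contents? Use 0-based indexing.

(s=0,f=0) a[fast]=0 → fast++
(s=0,f=1) a[fast]=9≠0 swap→a[0]=9 → slow++,fast++
(s=1,f=2) a[fast]=2≠0 swap→a[1]=2 → slow++,fast++
(s=2,f=3) a[fast]=0 → fast++
(s=2,f=4) a[fast]=6≠0 swap→a[2]=6 → slow++,fast++
(s=3,f=5) a[fast]=0 → fast++
(s=3,f=6) a[fast]=2≠0 swap→a[3]=2 → slow++,fast++
(s=4,f=7) a[fast]=8≠0 swap→a[4]=8 → slow++,fast++
(s=5,f=8) a[fast]=7≠0 swap→a[5]=7 → slow++,fast++
(s=6,f=9) a[fast]=4≠0 swap→a[6]=4 → slow++,fast++

slow=7, fast=10, a=[9, 2, 6, 2, 8, 7, 4, 0, 0, 0, 3]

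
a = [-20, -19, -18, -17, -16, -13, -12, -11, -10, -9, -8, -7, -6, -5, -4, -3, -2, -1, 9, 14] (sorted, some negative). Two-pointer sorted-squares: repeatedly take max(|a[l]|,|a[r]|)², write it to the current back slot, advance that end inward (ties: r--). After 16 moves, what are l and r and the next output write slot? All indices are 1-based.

l=15, r=18, next write slot=4

[1,20] |-20|>|14| out[20]=400 → l++
[2,20] |-19|>|14| out[19]=361 → l++
[3,20] |-18|>|14| out[18]=324 → l++
[4,20] |-17|>|14| out[17]=289 → l++
[5,20] |-16|>|14| out[16]=256 → l++
[6,20] |-13|<=|14| out[15]=196 → r--
[6,19] |-13|>|9| out[14]=169 → l++
[7,19] |-12|>|9| out[13]=144 → l++
[8,19] |-11|>|9| out[12]=121 → l++
[9,19] |-10|>|9| out[11]=100 → l++
[10,19] |-9|<=|9| out[10]=81 → r--
[10,18] |-9|>|-1| out[9]=81 → l++
[11,18] |-8|>|-1| out[8]=64 → l++
[12,18] |-7|>|-1| out[7]=49 → l++
[13,18] |-6|>|-1| out[6]=36 → l++
[14,18] |-5|>|-1| out[5]=25 → l++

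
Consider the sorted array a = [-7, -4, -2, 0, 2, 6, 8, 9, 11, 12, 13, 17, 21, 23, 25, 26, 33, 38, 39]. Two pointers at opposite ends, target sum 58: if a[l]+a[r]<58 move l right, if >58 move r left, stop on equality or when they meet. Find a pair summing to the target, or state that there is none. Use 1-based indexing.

l=1 r=19: -7+39=32 <58, l++
l=2 r=19: -4+39=35 <58, l++
l=3 r=19: -2+39=37 <58, l++
l=4 r=19: 0+39=39 <58, l++
l=5 r=19: 2+39=41 <58, l++
l=6 r=19: 6+39=45 <58, l++
l=7 r=19: 8+39=47 <58, l++
l=8 r=19: 9+39=48 <58, l++
l=9 r=19: 11+39=50 <58, l++
l=10 r=19: 12+39=51 <58, l++
l=11 r=19: 13+39=52 <58, l++
l=12 r=19: 17+39=56 <58, l++
l=13 r=19: 21+39=60 >58, r--
l=13 r=18: 21+38=59 >58, r--
l=13 r=17: 21+33=54 <58, l++
l=14 r=17: 23+33=56 <58, l++
l=15 r=17: 25+33=58, found

(25, 33)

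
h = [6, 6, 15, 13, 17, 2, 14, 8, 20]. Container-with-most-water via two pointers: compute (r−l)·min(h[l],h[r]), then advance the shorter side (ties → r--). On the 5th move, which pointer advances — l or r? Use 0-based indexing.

l=0 r=8: min(6,20)*8=48 best=48 *, l++
l=1 r=8: min(6,20)*7=42 best=48, l++
l=2 r=8: min(15,20)*6=90 best=90 *, l++
l=3 r=8: min(13,20)*5=65 best=90, l++
l=4 r=8: min(17,20)*4=68 best=90, l++

l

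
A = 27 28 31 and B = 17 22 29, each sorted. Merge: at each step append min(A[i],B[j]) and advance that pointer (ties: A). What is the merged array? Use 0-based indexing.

[17, 22, 27, 28, 29, 31]

i=0 j=0: A[i]=27>B[j]=17 take 17, j++
i=0 j=1: A[i]=27>B[j]=22 take 22, j++
i=0 j=2: A[i]=27<=B[j]=29 take 27, i++
i=1 j=2: A[i]=28<=B[j]=29 take 28, i++
i=2 j=2: A[i]=31>B[j]=29 take 29, j++
i=2 j=3: B done, take A[i]=31, i++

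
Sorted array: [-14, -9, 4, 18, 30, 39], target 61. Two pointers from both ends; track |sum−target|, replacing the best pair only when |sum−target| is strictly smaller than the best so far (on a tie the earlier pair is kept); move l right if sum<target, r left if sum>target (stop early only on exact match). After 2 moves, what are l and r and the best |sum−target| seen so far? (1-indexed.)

l=3, r=6, best |Δ|=31

[1,6] -14+39=25 d=36 * → l++
[2,6] -9+39=30 d=31 * → l++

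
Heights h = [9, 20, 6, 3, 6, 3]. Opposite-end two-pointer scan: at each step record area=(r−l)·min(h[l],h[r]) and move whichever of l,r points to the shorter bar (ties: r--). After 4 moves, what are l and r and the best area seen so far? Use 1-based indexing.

l=1, r=2, best area=24

[1,6] min(9,3)*5=15 best=15 * → r--
[1,5] min(9,6)*4=24 best=24 * → r--
[1,4] min(9,3)*3=9 best=24 → r--
[1,3] min(9,6)*2=12 best=24 → r--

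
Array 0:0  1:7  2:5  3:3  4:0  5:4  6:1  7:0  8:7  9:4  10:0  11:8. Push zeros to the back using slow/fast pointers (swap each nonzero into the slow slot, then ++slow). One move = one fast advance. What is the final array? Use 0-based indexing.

[7, 5, 3, 4, 1, 7, 4, 8, 0, 0, 0, 0]

slow=0 fast=0: a[fast]=0, fast++
slow=0 fast=1: a[fast]=7≠0 swap→a[0]=7, slow++,fast++
slow=1 fast=2: a[fast]=5≠0 swap→a[1]=5, slow++,fast++
slow=2 fast=3: a[fast]=3≠0 swap→a[2]=3, slow++,fast++
slow=3 fast=4: a[fast]=0, fast++
slow=3 fast=5: a[fast]=4≠0 swap→a[3]=4, slow++,fast++
slow=4 fast=6: a[fast]=1≠0 swap→a[4]=1, slow++,fast++
slow=5 fast=7: a[fast]=0, fast++
slow=5 fast=8: a[fast]=7≠0 swap→a[5]=7, slow++,fast++
slow=6 fast=9: a[fast]=4≠0 swap→a[6]=4, slow++,fast++
slow=7 fast=10: a[fast]=0, fast++
slow=7 fast=11: a[fast]=8≠0 swap→a[7]=8, slow++,fast++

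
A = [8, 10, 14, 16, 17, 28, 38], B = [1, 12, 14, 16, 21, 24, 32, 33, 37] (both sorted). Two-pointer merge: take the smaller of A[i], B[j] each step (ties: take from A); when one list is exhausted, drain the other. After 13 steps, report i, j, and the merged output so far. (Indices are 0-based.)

i=0 j=0: A[i]=8>B[j]=1 take 1, j++
i=0 j=1: A[i]=8<=B[j]=12 take 8, i++
i=1 j=1: A[i]=10<=B[j]=12 take 10, i++
i=2 j=1: A[i]=14>B[j]=12 take 12, j++
i=2 j=2: A[i]=14<=B[j]=14 take 14, i++
i=3 j=2: A[i]=16>B[j]=14 take 14, j++
i=3 j=3: A[i]=16<=B[j]=16 take 16, i++
i=4 j=3: A[i]=17>B[j]=16 take 16, j++
i=4 j=4: A[i]=17<=B[j]=21 take 17, i++
i=5 j=4: A[i]=28>B[j]=21 take 21, j++
i=5 j=5: A[i]=28>B[j]=24 take 24, j++
i=5 j=6: A[i]=28<=B[j]=32 take 28, i++
i=6 j=6: A[i]=38>B[j]=32 take 32, j++

i=6, j=7, merged so far=[1, 8, 10, 12, 14, 14, 16, 16, 17, 21, 24, 28, 32]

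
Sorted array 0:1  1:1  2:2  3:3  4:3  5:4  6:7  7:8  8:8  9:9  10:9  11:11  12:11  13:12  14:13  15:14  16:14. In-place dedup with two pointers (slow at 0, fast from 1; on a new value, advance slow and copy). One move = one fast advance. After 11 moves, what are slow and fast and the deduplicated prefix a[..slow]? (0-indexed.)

slow=0 fast=1: a[fast]=1=a[slow] dup, fast++
slow=0 fast=2: a[fast]=2≠a[slow]=1 write a[1]=2, slow++,fast++
slow=1 fast=3: a[fast]=3≠a[slow]=2 write a[2]=3, slow++,fast++
slow=2 fast=4: a[fast]=3=a[slow] dup, fast++
slow=2 fast=5: a[fast]=4≠a[slow]=3 write a[3]=4, slow++,fast++
slow=3 fast=6: a[fast]=7≠a[slow]=4 write a[4]=7, slow++,fast++
slow=4 fast=7: a[fast]=8≠a[slow]=7 write a[5]=8, slow++,fast++
slow=5 fast=8: a[fast]=8=a[slow] dup, fast++
slow=5 fast=9: a[fast]=9≠a[slow]=8 write a[6]=9, slow++,fast++
slow=6 fast=10: a[fast]=9=a[slow] dup, fast++
slow=6 fast=11: a[fast]=11≠a[slow]=9 write a[7]=11, slow++,fast++

slow=7, fast=12, prefix=[1, 2, 3, 4, 7, 8, 9, 11]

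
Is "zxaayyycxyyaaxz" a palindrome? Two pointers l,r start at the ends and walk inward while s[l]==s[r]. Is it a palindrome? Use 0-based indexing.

[0,14] 'z'=='z' → l++,r--
[1,13] 'x'=='x' → l++,r--
[2,12] 'a'=='a' → l++,r--
[3,11] 'a'=='a' → l++,r--
[4,10] 'y'=='y' → l++,r--
[5,9] 'y'=='y' → l++,r--
[6,8] 'y'!='x' → stop

not a palindrome (mismatch at 6,8)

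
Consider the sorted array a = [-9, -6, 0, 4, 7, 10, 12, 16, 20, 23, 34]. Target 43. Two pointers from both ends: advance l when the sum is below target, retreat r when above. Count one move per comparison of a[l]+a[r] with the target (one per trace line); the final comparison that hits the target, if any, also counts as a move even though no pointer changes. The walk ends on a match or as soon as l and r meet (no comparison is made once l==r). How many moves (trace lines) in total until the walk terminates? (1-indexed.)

10 moves

l=1 r=11: -9+34=25 <43, l++
l=2 r=11: -6+34=28 <43, l++
l=3 r=11: 0+34=34 <43, l++
l=4 r=11: 4+34=38 <43, l++
l=5 r=11: 7+34=41 <43, l++
l=6 r=11: 10+34=44 >43, r--
l=6 r=10: 10+23=33 <43, l++
l=7 r=10: 12+23=35 <43, l++
l=8 r=10: 16+23=39 <43, l++
l=9 r=10: 20+23=43, found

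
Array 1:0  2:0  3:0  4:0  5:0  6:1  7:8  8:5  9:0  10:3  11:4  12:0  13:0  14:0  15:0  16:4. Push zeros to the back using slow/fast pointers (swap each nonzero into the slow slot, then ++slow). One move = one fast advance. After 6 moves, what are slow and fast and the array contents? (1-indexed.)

slow=2, fast=7, a=[1, 0, 0, 0, 0, 0, 8, 5, 0, 3, 4, 0, 0, 0, 0, 4]

slow=1 fast=1: a[fast]=0, fast++
slow=1 fast=2: a[fast]=0, fast++
slow=1 fast=3: a[fast]=0, fast++
slow=1 fast=4: a[fast]=0, fast++
slow=1 fast=5: a[fast]=0, fast++
slow=1 fast=6: a[fast]=1≠0 swap→a[1]=1, slow++,fast++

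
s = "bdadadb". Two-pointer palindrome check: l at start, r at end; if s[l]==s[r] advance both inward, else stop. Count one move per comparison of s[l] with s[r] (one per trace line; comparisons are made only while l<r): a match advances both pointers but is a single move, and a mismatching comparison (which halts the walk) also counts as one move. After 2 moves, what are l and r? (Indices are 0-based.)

[0,6] 'b'=='b' → l++,r--
[1,5] 'd'=='d' → l++,r--

l=2, r=4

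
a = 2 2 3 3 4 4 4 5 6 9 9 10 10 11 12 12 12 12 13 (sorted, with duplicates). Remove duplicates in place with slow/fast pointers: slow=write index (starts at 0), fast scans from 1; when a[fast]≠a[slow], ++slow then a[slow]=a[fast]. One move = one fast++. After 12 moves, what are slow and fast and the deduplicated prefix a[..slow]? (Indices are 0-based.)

slow=0 fast=1: a[fast]=2=a[slow] dup, fast++
slow=0 fast=2: a[fast]=3≠a[slow]=2 write a[1]=3, slow++,fast++
slow=1 fast=3: a[fast]=3=a[slow] dup, fast++
slow=1 fast=4: a[fast]=4≠a[slow]=3 write a[2]=4, slow++,fast++
slow=2 fast=5: a[fast]=4=a[slow] dup, fast++
slow=2 fast=6: a[fast]=4=a[slow] dup, fast++
slow=2 fast=7: a[fast]=5≠a[slow]=4 write a[3]=5, slow++,fast++
slow=3 fast=8: a[fast]=6≠a[slow]=5 write a[4]=6, slow++,fast++
slow=4 fast=9: a[fast]=9≠a[slow]=6 write a[5]=9, slow++,fast++
slow=5 fast=10: a[fast]=9=a[slow] dup, fast++
slow=5 fast=11: a[fast]=10≠a[slow]=9 write a[6]=10, slow++,fast++
slow=6 fast=12: a[fast]=10=a[slow] dup, fast++

slow=6, fast=13, prefix=[2, 3, 4, 5, 6, 9, 10]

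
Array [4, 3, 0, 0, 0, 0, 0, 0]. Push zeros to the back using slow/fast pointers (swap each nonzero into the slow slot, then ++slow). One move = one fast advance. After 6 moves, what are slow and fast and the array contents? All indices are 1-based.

(s=1,f=1) a[fast]=4≠0 swap→a[1]=4 → slow++,fast++
(s=2,f=2) a[fast]=3≠0 swap→a[2]=3 → slow++,fast++
(s=3,f=3) a[fast]=0 → fast++
(s=3,f=4) a[fast]=0 → fast++
(s=3,f=5) a[fast]=0 → fast++
(s=3,f=6) a[fast]=0 → fast++

slow=3, fast=7, a=[4, 3, 0, 0, 0, 0, 0, 0]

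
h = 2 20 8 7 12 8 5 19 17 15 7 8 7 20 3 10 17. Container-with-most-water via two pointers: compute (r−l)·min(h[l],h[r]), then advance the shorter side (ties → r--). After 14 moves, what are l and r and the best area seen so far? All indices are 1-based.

l=2, r=4, best area=255

l=1 r=17: min(2,17)*16=32 best=32 *, l++
l=2 r=17: min(20,17)*15=255 best=255 *, r--
l=2 r=16: min(20,10)*14=140 best=255, r--
l=2 r=15: min(20,3)*13=39 best=255, r--
l=2 r=14: min(20,20)*12=240 best=255, r--
l=2 r=13: min(20,7)*11=77 best=255, r--
l=2 r=12: min(20,8)*10=80 best=255, r--
l=2 r=11: min(20,7)*9=63 best=255, r--
l=2 r=10: min(20,15)*8=120 best=255, r--
l=2 r=9: min(20,17)*7=119 best=255, r--
l=2 r=8: min(20,19)*6=114 best=255, r--
l=2 r=7: min(20,5)*5=25 best=255, r--
l=2 r=6: min(20,8)*4=32 best=255, r--
l=2 r=5: min(20,12)*3=36 best=255, r--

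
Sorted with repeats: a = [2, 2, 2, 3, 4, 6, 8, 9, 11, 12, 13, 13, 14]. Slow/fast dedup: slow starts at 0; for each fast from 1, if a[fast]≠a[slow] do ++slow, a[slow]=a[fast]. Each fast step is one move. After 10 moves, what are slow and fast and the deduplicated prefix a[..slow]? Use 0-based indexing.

slow=8, fast=11, prefix=[2, 3, 4, 6, 8, 9, 11, 12, 13]

(s=0,f=1) a[fast]=2=a[slow] dup → fast++
(s=0,f=2) a[fast]=2=a[slow] dup → fast++
(s=0,f=3) a[fast]=3≠a[slow]=2 write a[1]=3 → slow++,fast++
(s=1,f=4) a[fast]=4≠a[slow]=3 write a[2]=4 → slow++,fast++
(s=2,f=5) a[fast]=6≠a[slow]=4 write a[3]=6 → slow++,fast++
(s=3,f=6) a[fast]=8≠a[slow]=6 write a[4]=8 → slow++,fast++
(s=4,f=7) a[fast]=9≠a[slow]=8 write a[5]=9 → slow++,fast++
(s=5,f=8) a[fast]=11≠a[slow]=9 write a[6]=11 → slow++,fast++
(s=6,f=9) a[fast]=12≠a[slow]=11 write a[7]=12 → slow++,fast++
(s=7,f=10) a[fast]=13≠a[slow]=12 write a[8]=13 → slow++,fast++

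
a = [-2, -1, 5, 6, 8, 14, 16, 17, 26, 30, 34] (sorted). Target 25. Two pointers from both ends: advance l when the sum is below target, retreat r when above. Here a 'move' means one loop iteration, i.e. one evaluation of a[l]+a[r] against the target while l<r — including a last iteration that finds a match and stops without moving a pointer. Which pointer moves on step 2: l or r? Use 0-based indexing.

r

l=0 r=10: -2+34=32 >25, r--
l=0 r=9: -2+30=28 >25, r--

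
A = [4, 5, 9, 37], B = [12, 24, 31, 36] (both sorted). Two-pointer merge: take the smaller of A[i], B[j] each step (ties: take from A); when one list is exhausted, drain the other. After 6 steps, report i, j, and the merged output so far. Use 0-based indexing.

i=3, j=3, merged so far=[4, 5, 9, 12, 24, 31]

[i=0,j=0] A[i]=4<=B[j]=12 take 4 → i++
[i=1,j=0] A[i]=5<=B[j]=12 take 5 → i++
[i=2,j=0] A[i]=9<=B[j]=12 take 9 → i++
[i=3,j=0] A[i]=37>B[j]=12 take 12 → j++
[i=3,j=1] A[i]=37>B[j]=24 take 24 → j++
[i=3,j=2] A[i]=37>B[j]=31 take 31 → j++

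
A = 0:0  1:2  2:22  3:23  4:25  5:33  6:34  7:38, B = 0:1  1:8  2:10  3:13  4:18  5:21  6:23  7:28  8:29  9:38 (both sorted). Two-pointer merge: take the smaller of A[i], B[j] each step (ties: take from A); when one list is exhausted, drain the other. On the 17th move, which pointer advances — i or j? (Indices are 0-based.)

[i=0,j=0] A[i]=0<=B[j]=1 take 0 → i++
[i=1,j=0] A[i]=2>B[j]=1 take 1 → j++
[i=1,j=1] A[i]=2<=B[j]=8 take 2 → i++
[i=2,j=1] A[i]=22>B[j]=8 take 8 → j++
[i=2,j=2] A[i]=22>B[j]=10 take 10 → j++
[i=2,j=3] A[i]=22>B[j]=13 take 13 → j++
[i=2,j=4] A[i]=22>B[j]=18 take 18 → j++
[i=2,j=5] A[i]=22>B[j]=21 take 21 → j++
[i=2,j=6] A[i]=22<=B[j]=23 take 22 → i++
[i=3,j=6] A[i]=23<=B[j]=23 take 23 → i++
[i=4,j=6] A[i]=25>B[j]=23 take 23 → j++
[i=4,j=7] A[i]=25<=B[j]=28 take 25 → i++
[i=5,j=7] A[i]=33>B[j]=28 take 28 → j++
[i=5,j=8] A[i]=33>B[j]=29 take 29 → j++
[i=5,j=9] A[i]=33<=B[j]=38 take 33 → i++
[i=6,j=9] A[i]=34<=B[j]=38 take 34 → i++
[i=7,j=9] A[i]=38<=B[j]=38 take 38 → i++

i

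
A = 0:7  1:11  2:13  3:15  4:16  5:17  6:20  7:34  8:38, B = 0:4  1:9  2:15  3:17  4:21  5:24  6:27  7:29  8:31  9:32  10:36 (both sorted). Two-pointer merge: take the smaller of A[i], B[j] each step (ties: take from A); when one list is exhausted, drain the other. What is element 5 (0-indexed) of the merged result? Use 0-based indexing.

merged[5] = 15

i=0 j=0: A[i]=7>B[j]=4 take 4, j++
i=0 j=1: A[i]=7<=B[j]=9 take 7, i++
i=1 j=1: A[i]=11>B[j]=9 take 9, j++
i=1 j=2: A[i]=11<=B[j]=15 take 11, i++
i=2 j=2: A[i]=13<=B[j]=15 take 13, i++
i=3 j=2: A[i]=15<=B[j]=15 take 15, i++
i=4 j=2: A[i]=16>B[j]=15 take 15, j++
i=4 j=3: A[i]=16<=B[j]=17 take 16, i++
i=5 j=3: A[i]=17<=B[j]=17 take 17, i++
i=6 j=3: A[i]=20>B[j]=17 take 17, j++
i=6 j=4: A[i]=20<=B[j]=21 take 20, i++
i=7 j=4: A[i]=34>B[j]=21 take 21, j++
i=7 j=5: A[i]=34>B[j]=24 take 24, j++
i=7 j=6: A[i]=34>B[j]=27 take 27, j++
i=7 j=7: A[i]=34>B[j]=29 take 29, j++
i=7 j=8: A[i]=34>B[j]=31 take 31, j++
i=7 j=9: A[i]=34>B[j]=32 take 32, j++
i=7 j=10: A[i]=34<=B[j]=36 take 34, i++
i=8 j=10: A[i]=38>B[j]=36 take 36, j++
i=8 j=11: B done, take A[i]=38, i++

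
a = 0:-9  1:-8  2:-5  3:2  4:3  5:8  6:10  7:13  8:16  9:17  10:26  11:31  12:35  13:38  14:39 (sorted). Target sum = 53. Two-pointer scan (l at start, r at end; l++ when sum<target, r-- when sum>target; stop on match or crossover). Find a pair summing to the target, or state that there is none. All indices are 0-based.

no pair

[0,14] -9+39=30 <53 → l++
[1,14] -8+39=31 <53 → l++
[2,14] -5+39=34 <53 → l++
[3,14] 2+39=41 <53 → l++
[4,14] 3+39=42 <53 → l++
[5,14] 8+39=47 <53 → l++
[6,14] 10+39=49 <53 → l++
[7,14] 13+39=52 <53 → l++
[8,14] 16+39=55 >53 → r--
[8,13] 16+38=54 >53 → r--
[8,12] 16+35=51 <53 → l++
[9,12] 17+35=52 <53 → l++
[10,12] 26+35=61 >53 → r--
[10,11] 26+31=57 >53 → r--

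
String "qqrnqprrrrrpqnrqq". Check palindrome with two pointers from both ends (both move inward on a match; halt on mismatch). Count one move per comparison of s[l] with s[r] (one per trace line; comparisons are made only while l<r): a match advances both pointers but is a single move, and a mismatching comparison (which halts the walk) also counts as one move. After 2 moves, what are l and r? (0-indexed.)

l=2, r=14

l=0 r=16: 'q'=='q', l++,r--
l=1 r=15: 'q'=='q', l++,r--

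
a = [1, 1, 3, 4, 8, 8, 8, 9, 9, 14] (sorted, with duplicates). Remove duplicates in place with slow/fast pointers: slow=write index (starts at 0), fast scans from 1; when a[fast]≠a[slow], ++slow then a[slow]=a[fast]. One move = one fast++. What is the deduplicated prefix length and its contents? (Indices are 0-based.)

length 6; prefix = [1, 3, 4, 8, 9, 14]

slow=0 fast=1: a[fast]=1=a[slow] dup, fast++
slow=0 fast=2: a[fast]=3≠a[slow]=1 write a[1]=3, slow++,fast++
slow=1 fast=3: a[fast]=4≠a[slow]=3 write a[2]=4, slow++,fast++
slow=2 fast=4: a[fast]=8≠a[slow]=4 write a[3]=8, slow++,fast++
slow=3 fast=5: a[fast]=8=a[slow] dup, fast++
slow=3 fast=6: a[fast]=8=a[slow] dup, fast++
slow=3 fast=7: a[fast]=9≠a[slow]=8 write a[4]=9, slow++,fast++
slow=4 fast=8: a[fast]=9=a[slow] dup, fast++
slow=4 fast=9: a[fast]=14≠a[slow]=9 write a[5]=14, slow++,fast++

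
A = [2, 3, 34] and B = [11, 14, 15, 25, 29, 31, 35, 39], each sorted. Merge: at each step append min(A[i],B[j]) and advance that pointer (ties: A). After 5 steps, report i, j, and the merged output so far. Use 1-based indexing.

i=3, j=4, merged so far=[2, 3, 11, 14, 15]

[i=1,j=1] A[i]=2<=B[j]=11 take 2 → i++
[i=2,j=1] A[i]=3<=B[j]=11 take 3 → i++
[i=3,j=1] A[i]=34>B[j]=11 take 11 → j++
[i=3,j=2] A[i]=34>B[j]=14 take 14 → j++
[i=3,j=3] A[i]=34>B[j]=15 take 15 → j++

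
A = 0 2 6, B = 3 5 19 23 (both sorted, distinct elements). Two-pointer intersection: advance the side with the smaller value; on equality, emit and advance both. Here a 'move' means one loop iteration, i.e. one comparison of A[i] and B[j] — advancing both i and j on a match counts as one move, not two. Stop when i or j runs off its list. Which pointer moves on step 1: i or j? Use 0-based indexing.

i=0 j=0: 0<3, i++

i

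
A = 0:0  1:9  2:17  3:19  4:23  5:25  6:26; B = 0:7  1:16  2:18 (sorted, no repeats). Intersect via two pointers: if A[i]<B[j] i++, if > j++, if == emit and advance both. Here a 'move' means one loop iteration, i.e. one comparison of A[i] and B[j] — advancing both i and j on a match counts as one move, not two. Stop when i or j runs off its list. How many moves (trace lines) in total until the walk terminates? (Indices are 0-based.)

6 moves

[i=0,j=0] 0<7 → i++
[i=1,j=0] 9>7 → j++
[i=1,j=1] 9<16 → i++
[i=2,j=1] 17>16 → j++
[i=2,j=2] 17<18 → i++
[i=3,j=2] 19>18 → j++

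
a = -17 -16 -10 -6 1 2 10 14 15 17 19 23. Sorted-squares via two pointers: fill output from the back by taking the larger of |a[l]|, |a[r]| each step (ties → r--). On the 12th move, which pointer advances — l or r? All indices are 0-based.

l=0 r=11: |-17|<=|23| out[11]=529, r--
l=0 r=10: |-17|<=|19| out[10]=361, r--
l=0 r=9: |-17|<=|17| out[9]=289, r--
l=0 r=8: |-17|>|15| out[8]=289, l++
l=1 r=8: |-16|>|15| out[7]=256, l++
l=2 r=8: |-10|<=|15| out[6]=225, r--
l=2 r=7: |-10|<=|14| out[5]=196, r--
l=2 r=6: |-10|<=|10| out[4]=100, r--
l=2 r=5: |-10|>|2| out[3]=100, l++
l=3 r=5: |-6|>|2| out[2]=36, l++
l=4 r=5: |1|<=|2| out[1]=4, r--
l=4 r=4: |1|<=|1| out[0]=1, r--

r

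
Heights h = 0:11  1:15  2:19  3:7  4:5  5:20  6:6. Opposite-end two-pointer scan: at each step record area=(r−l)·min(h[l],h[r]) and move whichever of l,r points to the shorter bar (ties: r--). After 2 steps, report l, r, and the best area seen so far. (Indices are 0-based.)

[0,6] min(11,6)*6=36 best=36 * → r--
[0,5] min(11,20)*5=55 best=55 * → l++

l=1, r=5, best area=55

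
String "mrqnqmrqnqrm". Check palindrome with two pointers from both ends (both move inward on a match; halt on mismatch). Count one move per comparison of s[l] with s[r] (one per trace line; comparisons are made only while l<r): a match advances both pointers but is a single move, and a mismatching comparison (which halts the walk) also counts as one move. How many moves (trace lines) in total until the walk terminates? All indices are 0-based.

[0,11] 'm'=='m' → l++,r--
[1,10] 'r'=='r' → l++,r--
[2,9] 'q'=='q' → l++,r--
[3,8] 'n'=='n' → l++,r--
[4,7] 'q'=='q' → l++,r--
[5,6] 'm'!='r' → stop

6 moves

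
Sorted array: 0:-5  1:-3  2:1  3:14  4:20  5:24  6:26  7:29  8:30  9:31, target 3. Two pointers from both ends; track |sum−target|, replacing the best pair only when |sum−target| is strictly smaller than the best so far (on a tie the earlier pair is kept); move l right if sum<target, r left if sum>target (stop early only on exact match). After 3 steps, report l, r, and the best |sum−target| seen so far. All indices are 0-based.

l=0 r=9: -5+31=26 d=23 *, r--
l=0 r=8: -5+30=25 d=22 *, r--
l=0 r=7: -5+29=24 d=21 *, r--

l=0, r=6, best |Δ|=21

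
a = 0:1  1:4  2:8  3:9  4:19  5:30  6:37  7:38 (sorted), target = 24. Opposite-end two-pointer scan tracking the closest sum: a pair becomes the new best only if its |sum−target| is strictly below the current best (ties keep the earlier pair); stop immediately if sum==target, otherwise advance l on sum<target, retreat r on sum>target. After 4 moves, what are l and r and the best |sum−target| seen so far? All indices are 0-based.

[0,7] 1+38=39 d=15 * → r--
[0,6] 1+37=38 d=14 * → r--
[0,5] 1+30=31 d=7 * → r--
[0,4] 1+19=20 d=4 * → l++

l=1, r=4, best |Δ|=4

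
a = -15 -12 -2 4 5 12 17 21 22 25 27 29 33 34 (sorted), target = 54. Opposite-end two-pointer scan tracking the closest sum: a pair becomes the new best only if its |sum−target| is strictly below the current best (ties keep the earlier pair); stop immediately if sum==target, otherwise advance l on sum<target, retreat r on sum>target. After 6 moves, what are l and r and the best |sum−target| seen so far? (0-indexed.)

[0,13] -15+34=19 d=35 * → l++
[1,13] -12+34=22 d=32 * → l++
[2,13] -2+34=32 d=22 * → l++
[3,13] 4+34=38 d=16 * → l++
[4,13] 5+34=39 d=15 * → l++
[5,13] 12+34=46 d=8 * → l++

l=6, r=13, best |Δ|=8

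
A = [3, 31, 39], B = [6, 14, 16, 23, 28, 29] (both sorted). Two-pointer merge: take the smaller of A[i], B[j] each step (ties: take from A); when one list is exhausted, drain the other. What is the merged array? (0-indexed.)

[i=0,j=0] A[i]=3<=B[j]=6 take 3 → i++
[i=1,j=0] A[i]=31>B[j]=6 take 6 → j++
[i=1,j=1] A[i]=31>B[j]=14 take 14 → j++
[i=1,j=2] A[i]=31>B[j]=16 take 16 → j++
[i=1,j=3] A[i]=31>B[j]=23 take 23 → j++
[i=1,j=4] A[i]=31>B[j]=28 take 28 → j++
[i=1,j=5] A[i]=31>B[j]=29 take 29 → j++
[i=1,j=6] B done, take A[i]=31 → i++
[i=2,j=6] B done, take A[i]=39 → i++

[3, 6, 14, 16, 23, 28, 29, 31, 39]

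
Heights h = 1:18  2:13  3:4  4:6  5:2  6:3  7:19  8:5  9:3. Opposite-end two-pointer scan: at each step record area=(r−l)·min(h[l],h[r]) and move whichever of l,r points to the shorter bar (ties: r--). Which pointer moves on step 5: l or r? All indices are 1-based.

l=1 r=9: min(18,3)*8=24 best=24 *, r--
l=1 r=8: min(18,5)*7=35 best=35 *, r--
l=1 r=7: min(18,19)*6=108 best=108 *, l++
l=2 r=7: min(13,19)*5=65 best=108, l++
l=3 r=7: min(4,19)*4=16 best=108, l++

l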